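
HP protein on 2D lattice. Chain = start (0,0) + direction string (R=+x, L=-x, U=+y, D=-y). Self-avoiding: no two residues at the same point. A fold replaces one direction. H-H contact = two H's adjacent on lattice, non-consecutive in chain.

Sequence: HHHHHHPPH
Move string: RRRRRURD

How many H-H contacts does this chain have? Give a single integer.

Positions: [(0, 0), (1, 0), (2, 0), (3, 0), (4, 0), (5, 0), (5, 1), (6, 1), (6, 0)]
H-H contact: residue 5 @(5,0) - residue 8 @(6, 0)

Answer: 1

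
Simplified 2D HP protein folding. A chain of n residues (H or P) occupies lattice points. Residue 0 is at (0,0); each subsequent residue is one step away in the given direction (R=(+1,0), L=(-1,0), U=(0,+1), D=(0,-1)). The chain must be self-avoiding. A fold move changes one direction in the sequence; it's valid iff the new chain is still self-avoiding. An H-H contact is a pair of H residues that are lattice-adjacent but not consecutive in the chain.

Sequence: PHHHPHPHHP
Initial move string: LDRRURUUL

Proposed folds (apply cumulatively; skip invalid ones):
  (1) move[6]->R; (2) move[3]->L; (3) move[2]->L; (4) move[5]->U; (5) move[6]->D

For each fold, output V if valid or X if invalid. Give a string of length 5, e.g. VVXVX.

Answer: VXXVX

Derivation:
Initial: LDRRURUUL -> [(0, 0), (-1, 0), (-1, -1), (0, -1), (1, -1), (1, 0), (2, 0), (2, 1), (2, 2), (1, 2)]
Fold 1: move[6]->R => LDRRURRUL VALID
Fold 2: move[3]->L => LDRLURRUL INVALID (collision), skipped
Fold 3: move[2]->L => LDLRURRUL INVALID (collision), skipped
Fold 4: move[5]->U => LDRRUURUL VALID
Fold 5: move[6]->D => LDRRUUDUL INVALID (collision), skipped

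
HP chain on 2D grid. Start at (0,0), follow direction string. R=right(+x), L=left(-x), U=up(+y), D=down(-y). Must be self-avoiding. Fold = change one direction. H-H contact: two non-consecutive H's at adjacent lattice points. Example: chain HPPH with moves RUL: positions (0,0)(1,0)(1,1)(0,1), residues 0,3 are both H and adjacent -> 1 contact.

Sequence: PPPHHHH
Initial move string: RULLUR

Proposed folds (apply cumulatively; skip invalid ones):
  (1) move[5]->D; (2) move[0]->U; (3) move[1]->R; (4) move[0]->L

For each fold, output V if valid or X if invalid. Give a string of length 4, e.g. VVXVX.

Initial: RULLUR -> [(0, 0), (1, 0), (1, 1), (0, 1), (-1, 1), (-1, 2), (0, 2)]
Fold 1: move[5]->D => RULLUD INVALID (collision), skipped
Fold 2: move[0]->U => UULLUR VALID
Fold 3: move[1]->R => URLLUR INVALID (collision), skipped
Fold 4: move[0]->L => LULLUR VALID

Answer: XVXV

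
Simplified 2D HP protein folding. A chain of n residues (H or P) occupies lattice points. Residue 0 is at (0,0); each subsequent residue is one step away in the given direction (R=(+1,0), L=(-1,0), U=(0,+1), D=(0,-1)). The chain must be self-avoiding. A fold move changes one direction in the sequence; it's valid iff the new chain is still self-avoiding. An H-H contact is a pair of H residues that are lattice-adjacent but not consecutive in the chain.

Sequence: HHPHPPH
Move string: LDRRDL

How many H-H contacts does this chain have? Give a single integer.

Positions: [(0, 0), (-1, 0), (-1, -1), (0, -1), (1, -1), (1, -2), (0, -2)]
H-H contact: residue 0 @(0,0) - residue 3 @(0, -1)
H-H contact: residue 3 @(0,-1) - residue 6 @(0, -2)

Answer: 2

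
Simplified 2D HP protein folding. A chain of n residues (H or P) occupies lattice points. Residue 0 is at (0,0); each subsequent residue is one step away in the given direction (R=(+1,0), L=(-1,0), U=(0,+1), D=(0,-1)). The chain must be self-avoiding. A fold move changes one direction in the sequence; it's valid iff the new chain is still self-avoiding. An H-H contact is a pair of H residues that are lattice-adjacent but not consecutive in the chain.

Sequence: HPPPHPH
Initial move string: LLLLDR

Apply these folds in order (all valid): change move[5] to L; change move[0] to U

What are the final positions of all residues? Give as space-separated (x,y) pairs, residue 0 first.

Answer: (0,0) (0,1) (-1,1) (-2,1) (-3,1) (-3,0) (-4,0)

Derivation:
Initial moves: LLLLDR
Fold: move[5]->L => LLLLDL (positions: [(0, 0), (-1, 0), (-2, 0), (-3, 0), (-4, 0), (-4, -1), (-5, -1)])
Fold: move[0]->U => ULLLDL (positions: [(0, 0), (0, 1), (-1, 1), (-2, 1), (-3, 1), (-3, 0), (-4, 0)])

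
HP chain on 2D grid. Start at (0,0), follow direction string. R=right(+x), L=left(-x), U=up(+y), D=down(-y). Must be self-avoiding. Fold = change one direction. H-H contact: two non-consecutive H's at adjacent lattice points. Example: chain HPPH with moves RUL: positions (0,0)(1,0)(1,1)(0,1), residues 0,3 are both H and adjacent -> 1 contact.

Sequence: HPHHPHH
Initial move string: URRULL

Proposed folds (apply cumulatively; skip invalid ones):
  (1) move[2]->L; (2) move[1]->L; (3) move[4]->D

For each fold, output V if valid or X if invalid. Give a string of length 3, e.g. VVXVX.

Answer: XXX

Derivation:
Initial: URRULL -> [(0, 0), (0, 1), (1, 1), (2, 1), (2, 2), (1, 2), (0, 2)]
Fold 1: move[2]->L => URLULL INVALID (collision), skipped
Fold 2: move[1]->L => ULRULL INVALID (collision), skipped
Fold 3: move[4]->D => URRUDL INVALID (collision), skipped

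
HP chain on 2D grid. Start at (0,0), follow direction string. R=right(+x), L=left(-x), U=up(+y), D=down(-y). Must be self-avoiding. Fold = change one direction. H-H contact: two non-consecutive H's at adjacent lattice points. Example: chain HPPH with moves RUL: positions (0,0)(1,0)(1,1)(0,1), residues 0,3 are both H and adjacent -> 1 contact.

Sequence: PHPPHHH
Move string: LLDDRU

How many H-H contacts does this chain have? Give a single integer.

Answer: 1

Derivation:
Positions: [(0, 0), (-1, 0), (-2, 0), (-2, -1), (-2, -2), (-1, -2), (-1, -1)]
H-H contact: residue 1 @(-1,0) - residue 6 @(-1, -1)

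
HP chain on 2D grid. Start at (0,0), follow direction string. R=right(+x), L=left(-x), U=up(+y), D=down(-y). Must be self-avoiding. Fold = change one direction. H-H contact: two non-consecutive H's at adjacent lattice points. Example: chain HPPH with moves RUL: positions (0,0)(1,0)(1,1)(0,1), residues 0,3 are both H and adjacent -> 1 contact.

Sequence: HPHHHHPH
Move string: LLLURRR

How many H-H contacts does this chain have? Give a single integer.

Answer: 2

Derivation:
Positions: [(0, 0), (-1, 0), (-2, 0), (-3, 0), (-3, 1), (-2, 1), (-1, 1), (0, 1)]
H-H contact: residue 0 @(0,0) - residue 7 @(0, 1)
H-H contact: residue 2 @(-2,0) - residue 5 @(-2, 1)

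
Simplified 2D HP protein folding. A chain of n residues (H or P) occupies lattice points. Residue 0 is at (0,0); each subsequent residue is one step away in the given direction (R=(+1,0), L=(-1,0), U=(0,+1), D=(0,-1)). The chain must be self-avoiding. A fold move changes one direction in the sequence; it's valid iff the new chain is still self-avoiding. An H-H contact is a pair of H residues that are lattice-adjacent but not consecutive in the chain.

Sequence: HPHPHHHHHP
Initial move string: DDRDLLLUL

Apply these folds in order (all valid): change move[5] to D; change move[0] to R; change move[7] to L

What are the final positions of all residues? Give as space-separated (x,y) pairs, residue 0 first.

Initial moves: DDRDLLLUL
Fold: move[5]->D => DDRDLDLUL (positions: [(0, 0), (0, -1), (0, -2), (1, -2), (1, -3), (0, -3), (0, -4), (-1, -4), (-1, -3), (-2, -3)])
Fold: move[0]->R => RDRDLDLUL (positions: [(0, 0), (1, 0), (1, -1), (2, -1), (2, -2), (1, -2), (1, -3), (0, -3), (0, -2), (-1, -2)])
Fold: move[7]->L => RDRDLDLLL (positions: [(0, 0), (1, 0), (1, -1), (2, -1), (2, -2), (1, -2), (1, -3), (0, -3), (-1, -3), (-2, -3)])

Answer: (0,0) (1,0) (1,-1) (2,-1) (2,-2) (1,-2) (1,-3) (0,-3) (-1,-3) (-2,-3)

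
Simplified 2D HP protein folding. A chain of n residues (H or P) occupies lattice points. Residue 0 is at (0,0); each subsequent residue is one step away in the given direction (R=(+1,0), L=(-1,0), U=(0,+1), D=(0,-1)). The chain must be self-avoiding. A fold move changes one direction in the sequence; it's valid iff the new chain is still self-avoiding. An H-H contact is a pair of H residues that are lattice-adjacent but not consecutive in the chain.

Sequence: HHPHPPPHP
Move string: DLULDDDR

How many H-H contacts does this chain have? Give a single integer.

Positions: [(0, 0), (0, -1), (-1, -1), (-1, 0), (-2, 0), (-2, -1), (-2, -2), (-2, -3), (-1, -3)]
H-H contact: residue 0 @(0,0) - residue 3 @(-1, 0)

Answer: 1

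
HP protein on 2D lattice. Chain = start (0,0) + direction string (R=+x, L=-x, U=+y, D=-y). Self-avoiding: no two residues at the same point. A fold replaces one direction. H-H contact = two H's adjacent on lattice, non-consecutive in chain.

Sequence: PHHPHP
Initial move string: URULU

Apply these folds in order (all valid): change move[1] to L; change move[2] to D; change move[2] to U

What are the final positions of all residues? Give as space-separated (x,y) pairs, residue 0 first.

Initial moves: URULU
Fold: move[1]->L => ULULU (positions: [(0, 0), (0, 1), (-1, 1), (-1, 2), (-2, 2), (-2, 3)])
Fold: move[2]->D => ULDLU (positions: [(0, 0), (0, 1), (-1, 1), (-1, 0), (-2, 0), (-2, 1)])
Fold: move[2]->U => ULULU (positions: [(0, 0), (0, 1), (-1, 1), (-1, 2), (-2, 2), (-2, 3)])

Answer: (0,0) (0,1) (-1,1) (-1,2) (-2,2) (-2,3)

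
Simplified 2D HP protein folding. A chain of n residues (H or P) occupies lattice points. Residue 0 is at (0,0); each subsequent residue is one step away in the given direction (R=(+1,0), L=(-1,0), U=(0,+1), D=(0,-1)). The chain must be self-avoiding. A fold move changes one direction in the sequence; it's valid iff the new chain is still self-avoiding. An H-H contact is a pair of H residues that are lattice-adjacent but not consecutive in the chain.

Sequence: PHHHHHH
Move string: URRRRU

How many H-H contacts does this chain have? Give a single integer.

Answer: 0

Derivation:
Positions: [(0, 0), (0, 1), (1, 1), (2, 1), (3, 1), (4, 1), (4, 2)]
No H-H contacts found.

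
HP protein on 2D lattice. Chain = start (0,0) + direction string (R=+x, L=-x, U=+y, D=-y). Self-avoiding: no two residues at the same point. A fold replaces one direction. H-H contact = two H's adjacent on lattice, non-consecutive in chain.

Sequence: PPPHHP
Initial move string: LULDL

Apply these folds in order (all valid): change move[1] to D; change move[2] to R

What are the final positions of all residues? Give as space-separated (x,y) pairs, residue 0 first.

Answer: (0,0) (-1,0) (-1,-1) (0,-1) (0,-2) (-1,-2)

Derivation:
Initial moves: LULDL
Fold: move[1]->D => LDLDL (positions: [(0, 0), (-1, 0), (-1, -1), (-2, -1), (-2, -2), (-3, -2)])
Fold: move[2]->R => LDRDL (positions: [(0, 0), (-1, 0), (-1, -1), (0, -1), (0, -2), (-1, -2)])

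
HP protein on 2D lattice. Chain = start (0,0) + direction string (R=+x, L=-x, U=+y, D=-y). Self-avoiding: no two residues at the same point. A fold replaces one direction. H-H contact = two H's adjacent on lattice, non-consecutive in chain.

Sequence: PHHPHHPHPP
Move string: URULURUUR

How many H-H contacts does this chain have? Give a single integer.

Answer: 1

Derivation:
Positions: [(0, 0), (0, 1), (1, 1), (1, 2), (0, 2), (0, 3), (1, 3), (1, 4), (1, 5), (2, 5)]
H-H contact: residue 1 @(0,1) - residue 4 @(0, 2)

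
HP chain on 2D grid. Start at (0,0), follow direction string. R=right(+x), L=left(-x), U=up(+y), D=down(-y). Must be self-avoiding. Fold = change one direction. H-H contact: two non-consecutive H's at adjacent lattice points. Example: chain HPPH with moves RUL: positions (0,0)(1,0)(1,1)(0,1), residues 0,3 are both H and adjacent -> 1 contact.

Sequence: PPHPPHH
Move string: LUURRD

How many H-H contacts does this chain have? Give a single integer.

Answer: 0

Derivation:
Positions: [(0, 0), (-1, 0), (-1, 1), (-1, 2), (0, 2), (1, 2), (1, 1)]
No H-H contacts found.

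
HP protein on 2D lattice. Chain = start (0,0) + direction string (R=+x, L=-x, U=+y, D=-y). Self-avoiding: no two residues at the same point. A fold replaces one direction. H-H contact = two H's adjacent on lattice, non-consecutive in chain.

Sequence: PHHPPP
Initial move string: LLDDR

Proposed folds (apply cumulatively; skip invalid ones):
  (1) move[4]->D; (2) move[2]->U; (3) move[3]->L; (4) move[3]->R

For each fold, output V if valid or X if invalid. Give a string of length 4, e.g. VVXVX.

Answer: VXVV

Derivation:
Initial: LLDDR -> [(0, 0), (-1, 0), (-2, 0), (-2, -1), (-2, -2), (-1, -2)]
Fold 1: move[4]->D => LLDDD VALID
Fold 2: move[2]->U => LLUDD INVALID (collision), skipped
Fold 3: move[3]->L => LLDLD VALID
Fold 4: move[3]->R => LLDRD VALID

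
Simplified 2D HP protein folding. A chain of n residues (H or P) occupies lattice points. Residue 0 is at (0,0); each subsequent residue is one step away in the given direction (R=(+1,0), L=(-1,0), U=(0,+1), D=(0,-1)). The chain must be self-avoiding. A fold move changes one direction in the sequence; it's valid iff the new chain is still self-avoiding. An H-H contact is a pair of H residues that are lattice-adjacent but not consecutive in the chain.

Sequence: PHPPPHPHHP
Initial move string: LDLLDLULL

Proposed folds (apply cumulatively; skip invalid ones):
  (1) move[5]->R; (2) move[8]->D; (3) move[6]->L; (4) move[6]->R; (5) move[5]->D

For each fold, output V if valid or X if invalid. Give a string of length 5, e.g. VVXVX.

Answer: XVVXV

Derivation:
Initial: LDLLDLULL -> [(0, 0), (-1, 0), (-1, -1), (-2, -1), (-3, -1), (-3, -2), (-4, -2), (-4, -1), (-5, -1), (-6, -1)]
Fold 1: move[5]->R => LDLLDRULL INVALID (collision), skipped
Fold 2: move[8]->D => LDLLDLULD VALID
Fold 3: move[6]->L => LDLLDLLLD VALID
Fold 4: move[6]->R => LDLLDLRLD INVALID (collision), skipped
Fold 5: move[5]->D => LDLLDDLLD VALID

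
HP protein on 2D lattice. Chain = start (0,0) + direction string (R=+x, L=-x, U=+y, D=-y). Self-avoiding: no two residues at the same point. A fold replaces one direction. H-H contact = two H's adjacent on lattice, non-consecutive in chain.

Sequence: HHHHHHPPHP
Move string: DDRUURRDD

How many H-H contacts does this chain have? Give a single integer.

Answer: 2

Derivation:
Positions: [(0, 0), (0, -1), (0, -2), (1, -2), (1, -1), (1, 0), (2, 0), (3, 0), (3, -1), (3, -2)]
H-H contact: residue 0 @(0,0) - residue 5 @(1, 0)
H-H contact: residue 1 @(0,-1) - residue 4 @(1, -1)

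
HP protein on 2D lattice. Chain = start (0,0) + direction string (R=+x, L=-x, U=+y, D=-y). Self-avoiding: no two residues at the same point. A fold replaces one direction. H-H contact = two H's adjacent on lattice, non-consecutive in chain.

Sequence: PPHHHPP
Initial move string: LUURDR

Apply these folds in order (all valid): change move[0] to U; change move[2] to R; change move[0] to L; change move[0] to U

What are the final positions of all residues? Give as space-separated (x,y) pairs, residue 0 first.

Initial moves: LUURDR
Fold: move[0]->U => UUURDR (positions: [(0, 0), (0, 1), (0, 2), (0, 3), (1, 3), (1, 2), (2, 2)])
Fold: move[2]->R => UURRDR (positions: [(0, 0), (0, 1), (0, 2), (1, 2), (2, 2), (2, 1), (3, 1)])
Fold: move[0]->L => LURRDR (positions: [(0, 0), (-1, 0), (-1, 1), (0, 1), (1, 1), (1, 0), (2, 0)])
Fold: move[0]->U => UURRDR (positions: [(0, 0), (0, 1), (0, 2), (1, 2), (2, 2), (2, 1), (3, 1)])

Answer: (0,0) (0,1) (0,2) (1,2) (2,2) (2,1) (3,1)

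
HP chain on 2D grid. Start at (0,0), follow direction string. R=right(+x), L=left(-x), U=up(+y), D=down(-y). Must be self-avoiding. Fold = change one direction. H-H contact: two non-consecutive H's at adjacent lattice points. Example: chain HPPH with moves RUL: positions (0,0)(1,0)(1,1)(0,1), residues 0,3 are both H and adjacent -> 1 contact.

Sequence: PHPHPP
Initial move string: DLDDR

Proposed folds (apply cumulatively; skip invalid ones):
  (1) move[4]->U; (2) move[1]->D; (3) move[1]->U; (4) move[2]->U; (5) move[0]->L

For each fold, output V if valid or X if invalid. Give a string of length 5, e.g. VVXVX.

Initial: DLDDR -> [(0, 0), (0, -1), (-1, -1), (-1, -2), (-1, -3), (0, -3)]
Fold 1: move[4]->U => DLDDU INVALID (collision), skipped
Fold 2: move[1]->D => DDDDR VALID
Fold 3: move[1]->U => DUDDR INVALID (collision), skipped
Fold 4: move[2]->U => DDUDR INVALID (collision), skipped
Fold 5: move[0]->L => LDDDR VALID

Answer: XVXXV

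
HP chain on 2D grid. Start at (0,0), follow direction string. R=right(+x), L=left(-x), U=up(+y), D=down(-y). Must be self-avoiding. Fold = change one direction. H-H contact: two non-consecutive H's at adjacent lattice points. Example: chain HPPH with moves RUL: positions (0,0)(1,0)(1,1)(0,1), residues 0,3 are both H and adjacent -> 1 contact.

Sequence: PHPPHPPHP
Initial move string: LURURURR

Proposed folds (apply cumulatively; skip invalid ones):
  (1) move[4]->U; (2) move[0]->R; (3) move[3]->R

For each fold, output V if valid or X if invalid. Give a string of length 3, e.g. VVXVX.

Initial: LURURURR -> [(0, 0), (-1, 0), (-1, 1), (0, 1), (0, 2), (1, 2), (1, 3), (2, 3), (3, 3)]
Fold 1: move[4]->U => LURUUURR VALID
Fold 2: move[0]->R => RURUUURR VALID
Fold 3: move[3]->R => RURRUURR VALID

Answer: VVV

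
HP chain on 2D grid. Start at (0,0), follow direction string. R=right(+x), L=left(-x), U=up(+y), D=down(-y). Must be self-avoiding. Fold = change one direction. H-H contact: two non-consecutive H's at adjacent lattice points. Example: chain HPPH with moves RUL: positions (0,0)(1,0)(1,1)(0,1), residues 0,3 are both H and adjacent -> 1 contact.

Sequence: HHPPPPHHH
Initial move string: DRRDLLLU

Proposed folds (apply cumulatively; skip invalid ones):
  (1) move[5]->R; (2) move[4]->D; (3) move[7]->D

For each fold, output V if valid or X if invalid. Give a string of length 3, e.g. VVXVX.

Initial: DRRDLLLU -> [(0, 0), (0, -1), (1, -1), (2, -1), (2, -2), (1, -2), (0, -2), (-1, -2), (-1, -1)]
Fold 1: move[5]->R => DRRDLRLU INVALID (collision), skipped
Fold 2: move[4]->D => DRRDDLLU VALID
Fold 3: move[7]->D => DRRDDLLD VALID

Answer: XVV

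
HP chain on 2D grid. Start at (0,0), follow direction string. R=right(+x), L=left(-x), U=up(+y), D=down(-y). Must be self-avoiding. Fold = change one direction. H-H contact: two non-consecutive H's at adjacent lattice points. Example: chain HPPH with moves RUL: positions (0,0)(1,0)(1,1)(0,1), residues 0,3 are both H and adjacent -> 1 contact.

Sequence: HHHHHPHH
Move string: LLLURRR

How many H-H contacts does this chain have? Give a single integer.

Positions: [(0, 0), (-1, 0), (-2, 0), (-3, 0), (-3, 1), (-2, 1), (-1, 1), (0, 1)]
H-H contact: residue 0 @(0,0) - residue 7 @(0, 1)
H-H contact: residue 1 @(-1,0) - residue 6 @(-1, 1)

Answer: 2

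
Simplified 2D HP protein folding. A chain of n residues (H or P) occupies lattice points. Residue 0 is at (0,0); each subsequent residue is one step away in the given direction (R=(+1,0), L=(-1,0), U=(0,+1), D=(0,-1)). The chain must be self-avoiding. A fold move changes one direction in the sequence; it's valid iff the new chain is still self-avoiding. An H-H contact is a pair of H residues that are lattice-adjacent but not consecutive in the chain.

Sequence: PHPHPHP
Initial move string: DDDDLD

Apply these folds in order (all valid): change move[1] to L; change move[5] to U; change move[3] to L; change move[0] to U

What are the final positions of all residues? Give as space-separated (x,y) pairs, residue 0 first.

Initial moves: DDDDLD
Fold: move[1]->L => DLDDLD (positions: [(0, 0), (0, -1), (-1, -1), (-1, -2), (-1, -3), (-2, -3), (-2, -4)])
Fold: move[5]->U => DLDDLU (positions: [(0, 0), (0, -1), (-1, -1), (-1, -2), (-1, -3), (-2, -3), (-2, -2)])
Fold: move[3]->L => DLDLLU (positions: [(0, 0), (0, -1), (-1, -1), (-1, -2), (-2, -2), (-3, -2), (-3, -1)])
Fold: move[0]->U => ULDLLU (positions: [(0, 0), (0, 1), (-1, 1), (-1, 0), (-2, 0), (-3, 0), (-3, 1)])

Answer: (0,0) (0,1) (-1,1) (-1,0) (-2,0) (-3,0) (-3,1)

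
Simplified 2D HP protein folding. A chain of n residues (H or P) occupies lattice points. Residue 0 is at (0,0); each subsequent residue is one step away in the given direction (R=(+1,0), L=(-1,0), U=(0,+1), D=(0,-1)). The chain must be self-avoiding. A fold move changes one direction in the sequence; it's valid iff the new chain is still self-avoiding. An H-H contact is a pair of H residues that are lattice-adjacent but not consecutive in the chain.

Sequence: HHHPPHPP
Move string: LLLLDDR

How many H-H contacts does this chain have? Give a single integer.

Positions: [(0, 0), (-1, 0), (-2, 0), (-3, 0), (-4, 0), (-4, -1), (-4, -2), (-3, -2)]
No H-H contacts found.

Answer: 0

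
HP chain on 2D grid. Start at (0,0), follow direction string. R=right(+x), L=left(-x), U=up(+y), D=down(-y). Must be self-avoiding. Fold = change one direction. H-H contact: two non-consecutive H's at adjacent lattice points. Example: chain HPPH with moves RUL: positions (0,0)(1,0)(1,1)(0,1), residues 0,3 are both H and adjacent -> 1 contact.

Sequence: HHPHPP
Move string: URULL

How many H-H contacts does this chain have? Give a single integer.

Answer: 0

Derivation:
Positions: [(0, 0), (0, 1), (1, 1), (1, 2), (0, 2), (-1, 2)]
No H-H contacts found.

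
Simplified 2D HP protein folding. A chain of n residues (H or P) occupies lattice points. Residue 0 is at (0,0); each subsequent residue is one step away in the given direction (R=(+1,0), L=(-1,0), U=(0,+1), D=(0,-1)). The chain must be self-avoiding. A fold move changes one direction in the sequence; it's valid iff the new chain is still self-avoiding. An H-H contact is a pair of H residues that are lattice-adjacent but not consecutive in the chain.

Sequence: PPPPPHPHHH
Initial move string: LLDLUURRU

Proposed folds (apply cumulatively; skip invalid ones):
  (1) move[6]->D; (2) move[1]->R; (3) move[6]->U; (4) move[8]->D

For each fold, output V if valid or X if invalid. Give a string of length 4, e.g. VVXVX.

Answer: XXVV

Derivation:
Initial: LLDLUURRU -> [(0, 0), (-1, 0), (-2, 0), (-2, -1), (-3, -1), (-3, 0), (-3, 1), (-2, 1), (-1, 1), (-1, 2)]
Fold 1: move[6]->D => LLDLUUDRU INVALID (collision), skipped
Fold 2: move[1]->R => LRDLUURRU INVALID (collision), skipped
Fold 3: move[6]->U => LLDLUUURU VALID
Fold 4: move[8]->D => LLDLUUURD VALID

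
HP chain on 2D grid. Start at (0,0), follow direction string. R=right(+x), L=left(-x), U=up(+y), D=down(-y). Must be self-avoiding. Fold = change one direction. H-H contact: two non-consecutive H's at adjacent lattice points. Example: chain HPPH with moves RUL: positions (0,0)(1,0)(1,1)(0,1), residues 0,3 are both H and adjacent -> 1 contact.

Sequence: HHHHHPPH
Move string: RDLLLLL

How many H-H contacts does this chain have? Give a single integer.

Answer: 1

Derivation:
Positions: [(0, 0), (1, 0), (1, -1), (0, -1), (-1, -1), (-2, -1), (-3, -1), (-4, -1)]
H-H contact: residue 0 @(0,0) - residue 3 @(0, -1)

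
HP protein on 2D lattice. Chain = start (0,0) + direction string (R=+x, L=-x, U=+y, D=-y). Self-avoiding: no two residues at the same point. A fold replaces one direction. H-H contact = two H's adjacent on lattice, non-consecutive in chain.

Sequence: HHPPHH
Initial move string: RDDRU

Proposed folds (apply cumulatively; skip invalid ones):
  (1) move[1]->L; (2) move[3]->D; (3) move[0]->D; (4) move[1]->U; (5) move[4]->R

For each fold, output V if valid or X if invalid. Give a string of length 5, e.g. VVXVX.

Initial: RDDRU -> [(0, 0), (1, 0), (1, -1), (1, -2), (2, -2), (2, -1)]
Fold 1: move[1]->L => RLDRU INVALID (collision), skipped
Fold 2: move[3]->D => RDDDU INVALID (collision), skipped
Fold 3: move[0]->D => DDDRU VALID
Fold 4: move[1]->U => DUDRU INVALID (collision), skipped
Fold 5: move[4]->R => DDDRR VALID

Answer: XXVXV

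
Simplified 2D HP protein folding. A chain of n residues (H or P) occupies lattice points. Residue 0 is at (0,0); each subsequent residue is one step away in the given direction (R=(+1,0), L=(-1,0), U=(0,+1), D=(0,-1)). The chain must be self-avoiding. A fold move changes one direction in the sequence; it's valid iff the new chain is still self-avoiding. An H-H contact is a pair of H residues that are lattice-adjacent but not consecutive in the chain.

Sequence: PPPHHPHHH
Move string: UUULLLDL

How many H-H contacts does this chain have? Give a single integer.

Answer: 0

Derivation:
Positions: [(0, 0), (0, 1), (0, 2), (0, 3), (-1, 3), (-2, 3), (-3, 3), (-3, 2), (-4, 2)]
No H-H contacts found.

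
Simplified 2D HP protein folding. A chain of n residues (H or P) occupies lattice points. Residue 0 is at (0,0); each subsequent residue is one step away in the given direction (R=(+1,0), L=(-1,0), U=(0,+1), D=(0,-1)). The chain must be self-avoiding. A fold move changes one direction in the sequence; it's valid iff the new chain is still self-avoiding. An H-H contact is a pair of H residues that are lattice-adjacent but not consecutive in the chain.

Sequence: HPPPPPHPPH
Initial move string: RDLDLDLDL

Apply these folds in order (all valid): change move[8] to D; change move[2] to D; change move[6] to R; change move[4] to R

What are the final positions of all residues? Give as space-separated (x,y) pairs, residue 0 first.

Initial moves: RDLDLDLDL
Fold: move[8]->D => RDLDLDLDD (positions: [(0, 0), (1, 0), (1, -1), (0, -1), (0, -2), (-1, -2), (-1, -3), (-2, -3), (-2, -4), (-2, -5)])
Fold: move[2]->D => RDDDLDLDD (positions: [(0, 0), (1, 0), (1, -1), (1, -2), (1, -3), (0, -3), (0, -4), (-1, -4), (-1, -5), (-1, -6)])
Fold: move[6]->R => RDDDLDRDD (positions: [(0, 0), (1, 0), (1, -1), (1, -2), (1, -3), (0, -3), (0, -4), (1, -4), (1, -5), (1, -6)])
Fold: move[4]->R => RDDDRDRDD (positions: [(0, 0), (1, 0), (1, -1), (1, -2), (1, -3), (2, -3), (2, -4), (3, -4), (3, -5), (3, -6)])

Answer: (0,0) (1,0) (1,-1) (1,-2) (1,-3) (2,-3) (2,-4) (3,-4) (3,-5) (3,-6)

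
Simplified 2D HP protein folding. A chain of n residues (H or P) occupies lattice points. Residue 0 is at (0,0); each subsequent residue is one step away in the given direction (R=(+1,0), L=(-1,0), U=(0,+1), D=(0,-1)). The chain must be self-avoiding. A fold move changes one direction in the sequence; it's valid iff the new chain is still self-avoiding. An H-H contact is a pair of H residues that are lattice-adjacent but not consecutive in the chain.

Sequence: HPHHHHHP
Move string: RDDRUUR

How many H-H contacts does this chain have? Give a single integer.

Positions: [(0, 0), (1, 0), (1, -1), (1, -2), (2, -2), (2, -1), (2, 0), (3, 0)]
H-H contact: residue 2 @(1,-1) - residue 5 @(2, -1)

Answer: 1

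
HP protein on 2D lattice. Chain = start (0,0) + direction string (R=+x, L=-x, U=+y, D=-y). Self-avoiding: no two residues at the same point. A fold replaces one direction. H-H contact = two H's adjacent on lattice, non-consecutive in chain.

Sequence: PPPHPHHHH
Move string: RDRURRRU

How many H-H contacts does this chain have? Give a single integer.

Answer: 0

Derivation:
Positions: [(0, 0), (1, 0), (1, -1), (2, -1), (2, 0), (3, 0), (4, 0), (5, 0), (5, 1)]
No H-H contacts found.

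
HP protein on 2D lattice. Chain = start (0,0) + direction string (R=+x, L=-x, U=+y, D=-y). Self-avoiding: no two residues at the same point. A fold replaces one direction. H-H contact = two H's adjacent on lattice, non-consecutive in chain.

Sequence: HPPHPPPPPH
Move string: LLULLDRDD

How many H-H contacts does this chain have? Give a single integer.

Positions: [(0, 0), (-1, 0), (-2, 0), (-2, 1), (-3, 1), (-4, 1), (-4, 0), (-3, 0), (-3, -1), (-3, -2)]
No H-H contacts found.

Answer: 0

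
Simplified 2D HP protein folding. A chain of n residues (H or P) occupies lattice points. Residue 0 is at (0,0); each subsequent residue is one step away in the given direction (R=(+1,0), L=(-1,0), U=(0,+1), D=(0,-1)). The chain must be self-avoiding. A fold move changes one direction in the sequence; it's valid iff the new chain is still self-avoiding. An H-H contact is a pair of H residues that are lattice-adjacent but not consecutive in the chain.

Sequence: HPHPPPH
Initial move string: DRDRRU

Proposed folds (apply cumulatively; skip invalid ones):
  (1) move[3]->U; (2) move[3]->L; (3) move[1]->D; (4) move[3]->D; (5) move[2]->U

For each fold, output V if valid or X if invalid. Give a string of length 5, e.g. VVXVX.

Answer: XXVVX

Derivation:
Initial: DRDRRU -> [(0, 0), (0, -1), (1, -1), (1, -2), (2, -2), (3, -2), (3, -1)]
Fold 1: move[3]->U => DRDURU INVALID (collision), skipped
Fold 2: move[3]->L => DRDLRU INVALID (collision), skipped
Fold 3: move[1]->D => DDDRRU VALID
Fold 4: move[3]->D => DDDDRU VALID
Fold 5: move[2]->U => DDUDRU INVALID (collision), skipped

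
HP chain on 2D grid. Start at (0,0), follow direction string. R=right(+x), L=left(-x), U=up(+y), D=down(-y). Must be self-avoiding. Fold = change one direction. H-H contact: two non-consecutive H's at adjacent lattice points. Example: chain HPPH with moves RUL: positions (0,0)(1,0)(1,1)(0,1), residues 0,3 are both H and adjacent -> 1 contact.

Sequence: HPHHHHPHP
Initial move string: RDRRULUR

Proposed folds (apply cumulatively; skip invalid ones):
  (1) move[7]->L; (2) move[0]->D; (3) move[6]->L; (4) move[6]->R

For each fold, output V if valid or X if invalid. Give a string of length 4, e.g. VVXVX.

Initial: RDRRULUR -> [(0, 0), (1, 0), (1, -1), (2, -1), (3, -1), (3, 0), (2, 0), (2, 1), (3, 1)]
Fold 1: move[7]->L => RDRRULUL VALID
Fold 2: move[0]->D => DDRRULUL INVALID (collision), skipped
Fold 3: move[6]->L => RDRRULLL INVALID (collision), skipped
Fold 4: move[6]->R => RDRRULRL INVALID (collision), skipped

Answer: VXXX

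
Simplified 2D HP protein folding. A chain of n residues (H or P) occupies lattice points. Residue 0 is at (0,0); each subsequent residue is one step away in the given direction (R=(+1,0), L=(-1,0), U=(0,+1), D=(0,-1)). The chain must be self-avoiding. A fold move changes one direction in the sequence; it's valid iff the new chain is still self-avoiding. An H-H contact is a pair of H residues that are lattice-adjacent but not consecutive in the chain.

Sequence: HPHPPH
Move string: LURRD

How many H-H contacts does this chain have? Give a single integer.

Answer: 1

Derivation:
Positions: [(0, 0), (-1, 0), (-1, 1), (0, 1), (1, 1), (1, 0)]
H-H contact: residue 0 @(0,0) - residue 5 @(1, 0)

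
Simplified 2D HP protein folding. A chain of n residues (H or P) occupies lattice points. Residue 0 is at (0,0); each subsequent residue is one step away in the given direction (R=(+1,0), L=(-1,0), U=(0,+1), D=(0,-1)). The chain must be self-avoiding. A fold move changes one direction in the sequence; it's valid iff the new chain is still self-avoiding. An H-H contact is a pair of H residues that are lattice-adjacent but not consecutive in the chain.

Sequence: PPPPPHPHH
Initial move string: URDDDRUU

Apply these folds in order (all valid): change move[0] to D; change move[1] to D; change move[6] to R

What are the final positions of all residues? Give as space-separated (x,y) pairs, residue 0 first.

Initial moves: URDDDRUU
Fold: move[0]->D => DRDDDRUU (positions: [(0, 0), (0, -1), (1, -1), (1, -2), (1, -3), (1, -4), (2, -4), (2, -3), (2, -2)])
Fold: move[1]->D => DDDDDRUU (positions: [(0, 0), (0, -1), (0, -2), (0, -3), (0, -4), (0, -5), (1, -5), (1, -4), (1, -3)])
Fold: move[6]->R => DDDDDRRU (positions: [(0, 0), (0, -1), (0, -2), (0, -3), (0, -4), (0, -5), (1, -5), (2, -5), (2, -4)])

Answer: (0,0) (0,-1) (0,-2) (0,-3) (0,-4) (0,-5) (1,-5) (2,-5) (2,-4)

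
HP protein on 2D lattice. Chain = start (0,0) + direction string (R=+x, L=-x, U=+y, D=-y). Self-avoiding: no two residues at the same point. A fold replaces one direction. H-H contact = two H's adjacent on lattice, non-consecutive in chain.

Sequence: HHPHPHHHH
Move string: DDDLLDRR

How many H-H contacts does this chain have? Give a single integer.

Answer: 1

Derivation:
Positions: [(0, 0), (0, -1), (0, -2), (0, -3), (-1, -3), (-2, -3), (-2, -4), (-1, -4), (0, -4)]
H-H contact: residue 3 @(0,-3) - residue 8 @(0, -4)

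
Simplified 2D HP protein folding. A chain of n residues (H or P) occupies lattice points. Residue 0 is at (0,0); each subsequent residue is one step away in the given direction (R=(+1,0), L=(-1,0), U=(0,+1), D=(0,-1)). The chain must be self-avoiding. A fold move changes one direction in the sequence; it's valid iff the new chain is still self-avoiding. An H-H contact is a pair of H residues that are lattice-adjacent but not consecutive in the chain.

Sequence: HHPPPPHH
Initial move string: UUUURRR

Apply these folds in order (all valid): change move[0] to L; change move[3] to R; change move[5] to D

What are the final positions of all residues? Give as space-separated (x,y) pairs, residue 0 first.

Initial moves: UUUURRR
Fold: move[0]->L => LUUURRR (positions: [(0, 0), (-1, 0), (-1, 1), (-1, 2), (-1, 3), (0, 3), (1, 3), (2, 3)])
Fold: move[3]->R => LUURRRR (positions: [(0, 0), (-1, 0), (-1, 1), (-1, 2), (0, 2), (1, 2), (2, 2), (3, 2)])
Fold: move[5]->D => LUURRDR (positions: [(0, 0), (-1, 0), (-1, 1), (-1, 2), (0, 2), (1, 2), (1, 1), (2, 1)])

Answer: (0,0) (-1,0) (-1,1) (-1,2) (0,2) (1,2) (1,1) (2,1)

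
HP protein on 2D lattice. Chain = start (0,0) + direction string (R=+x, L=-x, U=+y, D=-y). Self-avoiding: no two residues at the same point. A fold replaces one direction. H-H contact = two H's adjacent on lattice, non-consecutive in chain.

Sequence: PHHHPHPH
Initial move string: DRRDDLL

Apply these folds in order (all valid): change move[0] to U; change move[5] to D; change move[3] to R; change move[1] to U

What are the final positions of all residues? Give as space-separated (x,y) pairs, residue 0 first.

Answer: (0,0) (0,1) (0,2) (1,2) (2,2) (2,1) (2,0) (1,0)

Derivation:
Initial moves: DRRDDLL
Fold: move[0]->U => URRDDLL (positions: [(0, 0), (0, 1), (1, 1), (2, 1), (2, 0), (2, -1), (1, -1), (0, -1)])
Fold: move[5]->D => URRDDDL (positions: [(0, 0), (0, 1), (1, 1), (2, 1), (2, 0), (2, -1), (2, -2), (1, -2)])
Fold: move[3]->R => URRRDDL (positions: [(0, 0), (0, 1), (1, 1), (2, 1), (3, 1), (3, 0), (3, -1), (2, -1)])
Fold: move[1]->U => UURRDDL (positions: [(0, 0), (0, 1), (0, 2), (1, 2), (2, 2), (2, 1), (2, 0), (1, 0)])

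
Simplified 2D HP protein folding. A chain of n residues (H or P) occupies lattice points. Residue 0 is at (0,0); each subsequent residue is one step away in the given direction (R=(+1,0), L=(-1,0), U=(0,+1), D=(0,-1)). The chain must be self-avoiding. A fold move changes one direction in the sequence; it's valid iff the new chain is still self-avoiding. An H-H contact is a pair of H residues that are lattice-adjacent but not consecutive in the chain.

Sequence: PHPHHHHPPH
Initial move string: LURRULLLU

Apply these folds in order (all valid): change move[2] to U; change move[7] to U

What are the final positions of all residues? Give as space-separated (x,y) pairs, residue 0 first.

Answer: (0,0) (-1,0) (-1,1) (-1,2) (0,2) (0,3) (-1,3) (-2,3) (-2,4) (-2,5)

Derivation:
Initial moves: LURRULLLU
Fold: move[2]->U => LUURULLLU (positions: [(0, 0), (-1, 0), (-1, 1), (-1, 2), (0, 2), (0, 3), (-1, 3), (-2, 3), (-3, 3), (-3, 4)])
Fold: move[7]->U => LUURULLUU (positions: [(0, 0), (-1, 0), (-1, 1), (-1, 2), (0, 2), (0, 3), (-1, 3), (-2, 3), (-2, 4), (-2, 5)])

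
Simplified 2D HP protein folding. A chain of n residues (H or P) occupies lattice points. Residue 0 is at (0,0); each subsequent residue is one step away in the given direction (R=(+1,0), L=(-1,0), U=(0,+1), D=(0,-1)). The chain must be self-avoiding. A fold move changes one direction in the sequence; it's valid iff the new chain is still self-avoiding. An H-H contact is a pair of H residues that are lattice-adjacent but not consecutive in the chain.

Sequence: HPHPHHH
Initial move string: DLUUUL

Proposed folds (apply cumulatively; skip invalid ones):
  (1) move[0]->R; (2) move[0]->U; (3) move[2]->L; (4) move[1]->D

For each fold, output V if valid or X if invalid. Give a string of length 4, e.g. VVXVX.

Answer: XVVX

Derivation:
Initial: DLUUUL -> [(0, 0), (0, -1), (-1, -1), (-1, 0), (-1, 1), (-1, 2), (-2, 2)]
Fold 1: move[0]->R => RLUUUL INVALID (collision), skipped
Fold 2: move[0]->U => ULUUUL VALID
Fold 3: move[2]->L => ULLUUL VALID
Fold 4: move[1]->D => UDLUUL INVALID (collision), skipped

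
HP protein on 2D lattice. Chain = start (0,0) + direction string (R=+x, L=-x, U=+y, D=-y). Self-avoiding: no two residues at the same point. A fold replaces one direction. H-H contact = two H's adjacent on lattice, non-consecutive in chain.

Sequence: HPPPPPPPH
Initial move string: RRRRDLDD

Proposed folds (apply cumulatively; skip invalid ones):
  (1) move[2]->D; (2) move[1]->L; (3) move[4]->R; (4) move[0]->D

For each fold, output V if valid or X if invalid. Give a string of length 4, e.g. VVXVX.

Answer: VXXV

Derivation:
Initial: RRRRDLDD -> [(0, 0), (1, 0), (2, 0), (3, 0), (4, 0), (4, -1), (3, -1), (3, -2), (3, -3)]
Fold 1: move[2]->D => RRDRDLDD VALID
Fold 2: move[1]->L => RLDRDLDD INVALID (collision), skipped
Fold 3: move[4]->R => RRDRRLDD INVALID (collision), skipped
Fold 4: move[0]->D => DRDRDLDD VALID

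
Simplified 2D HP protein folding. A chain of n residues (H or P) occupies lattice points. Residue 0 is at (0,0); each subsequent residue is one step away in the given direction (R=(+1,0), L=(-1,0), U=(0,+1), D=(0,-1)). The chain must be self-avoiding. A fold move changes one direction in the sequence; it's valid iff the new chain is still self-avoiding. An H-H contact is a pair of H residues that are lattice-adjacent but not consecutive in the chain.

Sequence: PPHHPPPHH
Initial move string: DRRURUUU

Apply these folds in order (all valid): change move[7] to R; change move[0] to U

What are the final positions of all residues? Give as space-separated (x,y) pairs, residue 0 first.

Initial moves: DRRURUUU
Fold: move[7]->R => DRRURUUR (positions: [(0, 0), (0, -1), (1, -1), (2, -1), (2, 0), (3, 0), (3, 1), (3, 2), (4, 2)])
Fold: move[0]->U => URRURUUR (positions: [(0, 0), (0, 1), (1, 1), (2, 1), (2, 2), (3, 2), (3, 3), (3, 4), (4, 4)])

Answer: (0,0) (0,1) (1,1) (2,1) (2,2) (3,2) (3,3) (3,4) (4,4)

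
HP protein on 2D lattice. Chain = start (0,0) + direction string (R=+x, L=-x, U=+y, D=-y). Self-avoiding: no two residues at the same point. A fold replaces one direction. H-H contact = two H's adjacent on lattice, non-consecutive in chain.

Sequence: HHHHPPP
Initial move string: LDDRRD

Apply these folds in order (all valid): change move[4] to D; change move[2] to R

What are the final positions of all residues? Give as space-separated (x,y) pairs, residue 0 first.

Initial moves: LDDRRD
Fold: move[4]->D => LDDRDD (positions: [(0, 0), (-1, 0), (-1, -1), (-1, -2), (0, -2), (0, -3), (0, -4)])
Fold: move[2]->R => LDRRDD (positions: [(0, 0), (-1, 0), (-1, -1), (0, -1), (1, -1), (1, -2), (1, -3)])

Answer: (0,0) (-1,0) (-1,-1) (0,-1) (1,-1) (1,-2) (1,-3)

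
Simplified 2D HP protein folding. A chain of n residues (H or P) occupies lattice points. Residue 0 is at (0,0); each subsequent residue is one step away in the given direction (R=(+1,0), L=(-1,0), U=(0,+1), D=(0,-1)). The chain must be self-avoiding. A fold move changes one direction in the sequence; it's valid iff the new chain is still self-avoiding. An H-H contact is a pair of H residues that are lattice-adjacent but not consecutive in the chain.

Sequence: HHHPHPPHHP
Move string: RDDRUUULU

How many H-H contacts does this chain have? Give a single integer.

Answer: 1

Derivation:
Positions: [(0, 0), (1, 0), (1, -1), (1, -2), (2, -2), (2, -1), (2, 0), (2, 1), (1, 1), (1, 2)]
H-H contact: residue 1 @(1,0) - residue 8 @(1, 1)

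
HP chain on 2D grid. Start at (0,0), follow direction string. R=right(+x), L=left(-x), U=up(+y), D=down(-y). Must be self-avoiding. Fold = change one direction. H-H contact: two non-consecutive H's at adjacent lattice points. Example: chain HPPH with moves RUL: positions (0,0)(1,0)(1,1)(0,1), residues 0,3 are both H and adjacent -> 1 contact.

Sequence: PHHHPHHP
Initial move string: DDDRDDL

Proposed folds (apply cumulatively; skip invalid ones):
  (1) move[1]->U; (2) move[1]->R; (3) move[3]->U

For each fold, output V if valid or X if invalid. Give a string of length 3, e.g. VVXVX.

Answer: XVX

Derivation:
Initial: DDDRDDL -> [(0, 0), (0, -1), (0, -2), (0, -3), (1, -3), (1, -4), (1, -5), (0, -5)]
Fold 1: move[1]->U => DUDRDDL INVALID (collision), skipped
Fold 2: move[1]->R => DRDRDDL VALID
Fold 3: move[3]->U => DRDUDDL INVALID (collision), skipped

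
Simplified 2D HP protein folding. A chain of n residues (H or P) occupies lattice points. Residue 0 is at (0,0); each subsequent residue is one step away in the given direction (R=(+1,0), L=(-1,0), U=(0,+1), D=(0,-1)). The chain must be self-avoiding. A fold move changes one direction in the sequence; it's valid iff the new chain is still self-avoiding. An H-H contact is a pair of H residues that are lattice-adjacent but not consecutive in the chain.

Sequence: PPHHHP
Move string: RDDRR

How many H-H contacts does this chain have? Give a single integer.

Positions: [(0, 0), (1, 0), (1, -1), (1, -2), (2, -2), (3, -2)]
No H-H contacts found.

Answer: 0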